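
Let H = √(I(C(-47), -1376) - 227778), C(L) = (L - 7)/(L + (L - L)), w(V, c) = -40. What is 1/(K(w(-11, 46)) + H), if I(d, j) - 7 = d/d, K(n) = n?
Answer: -4/22937 - I*√227770/229370 ≈ -0.00017439 - 0.0020807*I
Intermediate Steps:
C(L) = (-7 + L)/L (C(L) = (-7 + L)/(L + 0) = (-7 + L)/L)
I(d, j) = 8 (I(d, j) = 7 + d/d = 7 + 1 = 8)
H = I*√227770 (H = √(8 - 227778) = √(-227770) = I*√227770 ≈ 477.25*I)
1/(K(w(-11, 46)) + H) = 1/(-40 + I*√227770)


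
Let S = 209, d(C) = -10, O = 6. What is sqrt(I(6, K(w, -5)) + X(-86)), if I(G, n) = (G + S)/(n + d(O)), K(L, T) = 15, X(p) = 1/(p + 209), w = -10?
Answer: 23*sqrt(1230)/123 ≈ 6.5581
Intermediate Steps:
X(p) = 1/(209 + p)
I(G, n) = (209 + G)/(-10 + n) (I(G, n) = (G + 209)/(n - 10) = (209 + G)/(-10 + n))
sqrt(I(6, K(w, -5)) + X(-86)) = sqrt((209 + 6)/(-10 + 15) + 1/(209 - 86)) = sqrt(215/5 + 1/123) = sqrt((1/5)*215 + 1/123) = sqrt(43 + 1/123) = sqrt(5290/123) = 23*sqrt(1230)/123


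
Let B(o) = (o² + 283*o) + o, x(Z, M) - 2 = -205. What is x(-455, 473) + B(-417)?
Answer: 55258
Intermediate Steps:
x(Z, M) = -203 (x(Z, M) = 2 - 205 = -203)
B(o) = o² + 284*o
x(-455, 473) + B(-417) = -203 - 417*(284 - 417) = -203 - 417*(-133) = -203 + 55461 = 55258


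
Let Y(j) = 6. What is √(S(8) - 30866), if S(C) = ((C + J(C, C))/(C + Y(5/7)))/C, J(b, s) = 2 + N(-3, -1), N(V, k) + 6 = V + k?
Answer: I*√30866 ≈ 175.69*I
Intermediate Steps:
N(V, k) = -6 + V + k (N(V, k) = -6 + (V + k) = -6 + V + k)
J(b, s) = -8 (J(b, s) = 2 + (-6 - 3 - 1) = 2 - 10 = -8)
S(C) = (-8 + C)/(C*(6 + C)) (S(C) = ((C - 8)/(C + 6))/C = ((-8 + C)/(6 + C))/C = (-8 + C)/(C*(6 + C)))
√(S(8) - 30866) = √((-8 + 8)/(8*(6 + 8)) - 30866) = √((⅛)*0/14 - 30866) = √((⅛)*(1/14)*0 - 30866) = √(0 - 30866) = √(-30866) = I*√30866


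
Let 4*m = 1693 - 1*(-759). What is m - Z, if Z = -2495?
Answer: 3108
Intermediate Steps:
m = 613 (m = (1693 - 1*(-759))/4 = (1693 + 759)/4 = (¼)*2452 = 613)
m - Z = 613 - 1*(-2495) = 613 + 2495 = 3108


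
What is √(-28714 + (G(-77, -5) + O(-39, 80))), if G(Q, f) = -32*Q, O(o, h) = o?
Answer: 3*I*√2921 ≈ 162.14*I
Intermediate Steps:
√(-28714 + (G(-77, -5) + O(-39, 80))) = √(-28714 + (-32*(-77) - 39)) = √(-28714 + (2464 - 39)) = √(-28714 + 2425) = √(-26289) = 3*I*√2921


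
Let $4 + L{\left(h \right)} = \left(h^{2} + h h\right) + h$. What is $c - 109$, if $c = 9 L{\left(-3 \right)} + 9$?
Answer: $-1$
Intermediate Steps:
$L{\left(h \right)} = -4 + h + 2 h^{2}$ ($L{\left(h \right)} = -4 + \left(\left(h^{2} + h h\right) + h\right) = -4 + \left(\left(h^{2} + h^{2}\right) + h\right) = -4 + \left(2 h^{2} + h\right) = -4 + \left(h + 2 h^{2}\right) = -4 + h + 2 h^{2}$)
$c = 108$ ($c = 9 \left(-4 - 3 + 2 \left(-3\right)^{2}\right) + 9 = 9 \left(-4 - 3 + 2 \cdot 9\right) + 9 = 9 \left(-4 - 3 + 18\right) + 9 = 9 \cdot 11 + 9 = 99 + 9 = 108$)
$c - 109 = 108 - 109 = -1$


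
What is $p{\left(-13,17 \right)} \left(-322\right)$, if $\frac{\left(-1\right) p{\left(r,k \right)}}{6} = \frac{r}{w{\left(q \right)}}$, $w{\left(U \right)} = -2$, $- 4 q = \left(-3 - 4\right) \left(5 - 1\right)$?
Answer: $12558$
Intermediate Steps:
$q = 7$ ($q = - \frac{\left(-3 - 4\right) \left(5 - 1\right)}{4} = - \frac{\left(-7\right) 4}{4} = \left(- \frac{1}{4}\right) \left(-28\right) = 7$)
$p{\left(r,k \right)} = 3 r$ ($p{\left(r,k \right)} = - 6 \frac{r}{-2} = - 6 r \left(- \frac{1}{2}\right) = - 6 \left(- \frac{r}{2}\right) = 3 r$)
$p{\left(-13,17 \right)} \left(-322\right) = 3 \left(-13\right) \left(-322\right) = \left(-39\right) \left(-322\right) = 12558$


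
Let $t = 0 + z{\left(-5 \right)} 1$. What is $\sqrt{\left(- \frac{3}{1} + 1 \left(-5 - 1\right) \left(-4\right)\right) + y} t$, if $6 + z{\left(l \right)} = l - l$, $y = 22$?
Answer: $- 6 \sqrt{43} \approx -39.345$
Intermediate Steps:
$z{\left(l \right)} = -6$ ($z{\left(l \right)} = -6 + \left(l - l\right) = -6 + 0 = -6$)
$t = -6$ ($t = 0 - 6 = -6$)
$\sqrt{\left(- \frac{3}{1} + 1 \left(-5 - 1\right) \left(-4\right)\right) + y} t = \sqrt{\left(- \frac{3}{1} + 1 \left(-5 - 1\right) \left(-4\right)\right) + 22} \left(-6\right) = \sqrt{\left(\left(-3\right) 1 + 1 \left(-6\right) \left(-4\right)\right) + 22} \left(-6\right) = \sqrt{\left(-3 - -24\right) + 22} \left(-6\right) = \sqrt{\left(-3 + 24\right) + 22} \left(-6\right) = \sqrt{21 + 22} \left(-6\right) = \sqrt{43} \left(-6\right) = - 6 \sqrt{43}$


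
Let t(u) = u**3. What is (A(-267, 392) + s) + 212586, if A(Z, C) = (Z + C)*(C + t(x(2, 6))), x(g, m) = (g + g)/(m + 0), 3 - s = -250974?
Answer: 13840201/27 ≈ 5.1260e+5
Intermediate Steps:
s = 250977 (s = 3 - 1*(-250974) = 3 + 250974 = 250977)
x(g, m) = 2*g/m (x(g, m) = (2*g)/m = 2*g/m)
A(Z, C) = (8/27 + C)*(C + Z) (A(Z, C) = (Z + C)*(C + (2*2/6)**3) = (C + Z)*(C + (2*2*(1/6))**3) = (C + Z)*(C + (2/3)**3) = (C + Z)*(C + 8/27) = (C + Z)*(8/27 + C) = (8/27 + C)*(C + Z))
(A(-267, 392) + s) + 212586 = ((392**2 + (8/27)*392 + (8/27)*(-267) + 392*(-267)) + 250977) + 212586 = ((153664 + 3136/27 - 712/9 - 104664) + 250977) + 212586 = (1324000/27 + 250977) + 212586 = 8100379/27 + 212586 = 13840201/27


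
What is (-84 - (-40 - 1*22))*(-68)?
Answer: 1496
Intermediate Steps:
(-84 - (-40 - 1*22))*(-68) = (-84 - (-40 - 22))*(-68) = (-84 - 1*(-62))*(-68) = (-84 + 62)*(-68) = -22*(-68) = 1496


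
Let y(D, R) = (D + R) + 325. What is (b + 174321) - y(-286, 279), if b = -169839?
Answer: 4164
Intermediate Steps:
y(D, R) = 325 + D + R
(b + 174321) - y(-286, 279) = (-169839 + 174321) - (325 - 286 + 279) = 4482 - 1*318 = 4482 - 318 = 4164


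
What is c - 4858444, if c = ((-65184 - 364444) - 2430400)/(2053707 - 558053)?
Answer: -3633277031202/747827 ≈ -4.8584e+6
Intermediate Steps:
c = -1430014/747827 (c = (-429628 - 2430400)/1495654 = -2860028*1/1495654 = -1430014/747827 ≈ -1.9122)
c - 4858444 = -1430014/747827 - 4858444 = -3633277031202/747827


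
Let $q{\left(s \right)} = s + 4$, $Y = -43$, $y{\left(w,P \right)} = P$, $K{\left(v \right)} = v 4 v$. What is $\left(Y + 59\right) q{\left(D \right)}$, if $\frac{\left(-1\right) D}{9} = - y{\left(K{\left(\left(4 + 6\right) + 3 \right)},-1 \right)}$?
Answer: $-80$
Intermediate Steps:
$K{\left(v \right)} = 4 v^{2}$ ($K{\left(v \right)} = 4 v v = 4 v^{2}$)
$D = -9$ ($D = - 9 \left(\left(-1\right) \left(-1\right)\right) = \left(-9\right) 1 = -9$)
$q{\left(s \right)} = 4 + s$
$\left(Y + 59\right) q{\left(D \right)} = \left(-43 + 59\right) \left(4 - 9\right) = 16 \left(-5\right) = -80$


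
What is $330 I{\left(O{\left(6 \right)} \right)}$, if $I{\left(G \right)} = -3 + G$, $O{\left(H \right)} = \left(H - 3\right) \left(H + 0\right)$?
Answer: $4950$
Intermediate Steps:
$O{\left(H \right)} = H \left(-3 + H\right)$ ($O{\left(H \right)} = \left(-3 + H\right) H = H \left(-3 + H\right)$)
$330 I{\left(O{\left(6 \right)} \right)} = 330 \left(-3 + 6 \left(-3 + 6\right)\right) = 330 \left(-3 + 6 \cdot 3\right) = 330 \left(-3 + 18\right) = 330 \cdot 15 = 4950$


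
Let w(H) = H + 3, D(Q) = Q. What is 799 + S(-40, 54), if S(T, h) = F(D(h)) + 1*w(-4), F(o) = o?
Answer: 852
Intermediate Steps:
w(H) = 3 + H
S(T, h) = -1 + h (S(T, h) = h + 1*(3 - 4) = h + 1*(-1) = h - 1 = -1 + h)
799 + S(-40, 54) = 799 + (-1 + 54) = 799 + 53 = 852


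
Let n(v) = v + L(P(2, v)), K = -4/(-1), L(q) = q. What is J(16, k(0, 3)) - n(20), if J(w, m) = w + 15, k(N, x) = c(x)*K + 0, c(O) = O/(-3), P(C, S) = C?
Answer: 9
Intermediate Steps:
K = 4 (K = -4*(-1) = 4)
c(O) = -O/3 (c(O) = O*(-⅓) = -O/3)
n(v) = 2 + v (n(v) = v + 2 = 2 + v)
k(N, x) = -4*x/3 (k(N, x) = -x/3*4 + 0 = -4*x/3 + 0 = -4*x/3)
J(w, m) = 15 + w
J(16, k(0, 3)) - n(20) = (15 + 16) - (2 + 20) = 31 - 1*22 = 31 - 22 = 9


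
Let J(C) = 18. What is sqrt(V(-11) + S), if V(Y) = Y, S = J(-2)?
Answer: sqrt(7) ≈ 2.6458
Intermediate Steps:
S = 18
sqrt(V(-11) + S) = sqrt(-11 + 18) = sqrt(7)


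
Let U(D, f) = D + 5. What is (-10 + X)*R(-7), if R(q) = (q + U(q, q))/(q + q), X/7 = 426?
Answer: 13374/7 ≈ 1910.6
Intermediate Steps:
X = 2982 (X = 7*426 = 2982)
U(D, f) = 5 + D
R(q) = (5 + 2*q)/(2*q) (R(q) = (q + (5 + q))/(q + q) = (5 + 2*q)/((2*q)) = (5 + 2*q)*(1/(2*q)) = (5 + 2*q)/(2*q))
(-10 + X)*R(-7) = (-10 + 2982)*((5/2 - 7)/(-7)) = 2972*(-⅐*(-9/2)) = 2972*(9/14) = 13374/7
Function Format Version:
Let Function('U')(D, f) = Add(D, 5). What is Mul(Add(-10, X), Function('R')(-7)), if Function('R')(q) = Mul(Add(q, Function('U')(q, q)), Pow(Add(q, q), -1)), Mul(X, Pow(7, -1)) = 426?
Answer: Rational(13374, 7) ≈ 1910.6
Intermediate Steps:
X = 2982 (X = Mul(7, 426) = 2982)
Function('U')(D, f) = Add(5, D)
Function('R')(q) = Mul(Rational(1, 2), Pow(q, -1), Add(5, Mul(2, q))) (Function('R')(q) = Mul(Add(q, Add(5, q)), Pow(Add(q, q), -1)) = Mul(Add(5, Mul(2, q)), Pow(Mul(2, q), -1)) = Mul(Add(5, Mul(2, q)), Mul(Rational(1, 2), Pow(q, -1))) = Mul(Rational(1, 2), Pow(q, -1), Add(5, Mul(2, q))))
Mul(Add(-10, X), Function('R')(-7)) = Mul(Add(-10, 2982), Mul(Pow(-7, -1), Add(Rational(5, 2), -7))) = Mul(2972, Mul(Rational(-1, 7), Rational(-9, 2))) = Mul(2972, Rational(9, 14)) = Rational(13374, 7)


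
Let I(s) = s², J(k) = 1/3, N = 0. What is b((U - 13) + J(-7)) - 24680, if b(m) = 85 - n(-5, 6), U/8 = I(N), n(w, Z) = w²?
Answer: -24620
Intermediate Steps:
J(k) = ⅓
U = 0 (U = 8*0² = 8*0 = 0)
b(m) = 60 (b(m) = 85 - 1*(-5)² = 85 - 1*25 = 85 - 25 = 60)
b((U - 13) + J(-7)) - 24680 = 60 - 24680 = -24620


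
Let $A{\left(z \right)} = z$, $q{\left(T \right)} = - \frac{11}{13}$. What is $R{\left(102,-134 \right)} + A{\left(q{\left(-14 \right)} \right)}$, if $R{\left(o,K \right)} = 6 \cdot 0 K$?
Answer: $- \frac{11}{13} \approx -0.84615$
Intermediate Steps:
$q{\left(T \right)} = - \frac{11}{13}$ ($q{\left(T \right)} = \left(-11\right) \frac{1}{13} = - \frac{11}{13}$)
$R{\left(o,K \right)} = 0$ ($R{\left(o,K \right)} = 0 K = 0$)
$R{\left(102,-134 \right)} + A{\left(q{\left(-14 \right)} \right)} = 0 - \frac{11}{13} = - \frac{11}{13}$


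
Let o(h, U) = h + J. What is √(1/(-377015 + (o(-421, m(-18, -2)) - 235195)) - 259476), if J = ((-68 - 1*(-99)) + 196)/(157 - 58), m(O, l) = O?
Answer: I*√954469973445389926422/60650242 ≈ 509.39*I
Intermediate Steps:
J = 227/99 (J = ((-68 + 99) + 196)/99 = (31 + 196)*(1/99) = 227*(1/99) = 227/99 ≈ 2.2929)
o(h, U) = 227/99 + h (o(h, U) = h + 227/99 = 227/99 + h)
√(1/(-377015 + (o(-421, m(-18, -2)) - 235195)) - 259476) = √(1/(-377015 + ((227/99 - 421) - 235195)) - 259476) = √(1/(-377015 + (-41452/99 - 235195)) - 259476) = √(1/(-377015 - 23325757/99) - 259476) = √(1/(-60650242/99) - 259476) = √(-99/60650242 - 259476) = √(-15737282193291/60650242) = I*√954469973445389926422/60650242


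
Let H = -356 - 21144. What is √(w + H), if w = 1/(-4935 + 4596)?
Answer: I*√2470801839/339 ≈ 146.63*I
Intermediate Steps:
w = -1/339 (w = 1/(-339) = -1/339 ≈ -0.0029499)
H = -21500
√(w + H) = √(-1/339 - 21500) = √(-7288501/339) = I*√2470801839/339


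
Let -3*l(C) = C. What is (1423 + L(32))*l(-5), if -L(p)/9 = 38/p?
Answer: 112985/48 ≈ 2353.9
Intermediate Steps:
l(C) = -C/3
L(p) = -342/p
(1423 + L(32))*l(-5) = (1423 - 342/32)*(-⅓*(-5)) = (1423 - 342*1/32)*(5/3) = (1423 - 171/16)*(5/3) = (22597/16)*(5/3) = 112985/48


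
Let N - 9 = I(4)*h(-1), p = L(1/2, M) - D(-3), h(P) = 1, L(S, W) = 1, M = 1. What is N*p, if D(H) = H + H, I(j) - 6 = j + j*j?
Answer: 245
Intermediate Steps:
I(j) = 6 + j + j² (I(j) = 6 + (j + j*j) = 6 + (j + j²) = 6 + j + j²)
D(H) = 2*H
p = 7 (p = 1 - 2*(-3) = 1 - 1*(-6) = 1 + 6 = 7)
N = 35 (N = 9 + (6 + 4 + 4²)*1 = 9 + (6 + 4 + 16)*1 = 9 + 26*1 = 9 + 26 = 35)
N*p = 35*7 = 245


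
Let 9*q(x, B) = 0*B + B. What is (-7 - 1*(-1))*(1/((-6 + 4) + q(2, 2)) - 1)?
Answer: 75/8 ≈ 9.3750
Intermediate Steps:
q(x, B) = B/9 (q(x, B) = (0*B + B)/9 = (0 + B)/9 = B/9)
(-7 - 1*(-1))*(1/((-6 + 4) + q(2, 2)) - 1) = (-7 - 1*(-1))*(1/((-6 + 4) + (⅑)*2) - 1) = (-7 + 1)*(1/(-2 + 2/9) - 1) = -6*(1/(-16/9) - 1) = -6*(-9/16 - 1) = -6*(-25/16) = 75/8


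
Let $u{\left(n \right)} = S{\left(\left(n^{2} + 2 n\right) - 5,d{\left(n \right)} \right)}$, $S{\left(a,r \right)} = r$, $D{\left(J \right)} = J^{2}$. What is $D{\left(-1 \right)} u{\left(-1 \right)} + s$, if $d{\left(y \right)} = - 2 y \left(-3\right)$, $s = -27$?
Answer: $-33$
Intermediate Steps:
$d{\left(y \right)} = 6 y$
$u{\left(n \right)} = 6 n$
$D{\left(-1 \right)} u{\left(-1 \right)} + s = \left(-1\right)^{2} \cdot 6 \left(-1\right) - 27 = 1 \left(-6\right) - 27 = -6 - 27 = -33$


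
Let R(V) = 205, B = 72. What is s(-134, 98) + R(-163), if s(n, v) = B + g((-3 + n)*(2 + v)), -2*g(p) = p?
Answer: 7127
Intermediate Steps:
g(p) = -p/2
s(n, v) = 72 - (-3 + n)*(2 + v)/2
s(-134, 98) + R(-163) = (75 - 1*(-134) + (3/2)*98 - 1/2*(-134)*98) + 205 = (75 + 134 + 147 + 6566) + 205 = 6922 + 205 = 7127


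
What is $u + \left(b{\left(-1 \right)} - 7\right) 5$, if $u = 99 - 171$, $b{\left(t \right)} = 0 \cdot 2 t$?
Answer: $-107$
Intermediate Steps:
$b{\left(t \right)} = 0$ ($b{\left(t \right)} = 0 t = 0$)
$u = -72$ ($u = 99 - 171 = -72$)
$u + \left(b{\left(-1 \right)} - 7\right) 5 = -72 + \left(0 - 7\right) 5 = -72 - 35 = -107$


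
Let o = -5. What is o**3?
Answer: -125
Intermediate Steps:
o**3 = (-5)**3 = -125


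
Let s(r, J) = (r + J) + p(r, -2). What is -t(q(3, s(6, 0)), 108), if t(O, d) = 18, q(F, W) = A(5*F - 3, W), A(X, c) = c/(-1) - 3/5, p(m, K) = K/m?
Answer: -18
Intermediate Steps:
A(X, c) = -3/5 - c (A(X, c) = c*(-1) - 3*1/5 = -c - 3/5 = -3/5 - c)
s(r, J) = J + r - 2/r (s(r, J) = (r + J) - 2/r = (J + r) - 2/r = J + r - 2/r)
q(F, W) = -3/5 - W
-t(q(3, s(6, 0)), 108) = -1*18 = -18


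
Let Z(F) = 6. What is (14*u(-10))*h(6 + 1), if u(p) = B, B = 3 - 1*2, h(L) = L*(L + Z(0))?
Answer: 1274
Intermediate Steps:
h(L) = L*(6 + L) (h(L) = L*(L + 6) = L*(6 + L))
B = 1 (B = 3 - 2 = 1)
u(p) = 1
(14*u(-10))*h(6 + 1) = (14*1)*((6 + 1)*(6 + (6 + 1))) = 14*(7*(6 + 7)) = 14*(7*13) = 14*91 = 1274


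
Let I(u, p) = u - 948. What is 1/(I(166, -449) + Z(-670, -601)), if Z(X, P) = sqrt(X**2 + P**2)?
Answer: 46/11681 + sqrt(810101)/198577 ≈ 0.0084706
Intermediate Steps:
I(u, p) = -948 + u
Z(X, P) = sqrt(P**2 + X**2)
1/(I(166, -449) + Z(-670, -601)) = 1/((-948 + 166) + sqrt((-601)**2 + (-670)**2)) = 1/(-782 + sqrt(361201 + 448900)) = 1/(-782 + sqrt(810101))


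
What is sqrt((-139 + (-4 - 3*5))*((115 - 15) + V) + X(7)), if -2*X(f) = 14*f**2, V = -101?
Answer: I*sqrt(185) ≈ 13.601*I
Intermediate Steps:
X(f) = -7*f**2
sqrt((-139 + (-4 - 3*5))*((115 - 15) + V) + X(7)) = sqrt((-139 + (-4 - 3*5))*((115 - 15) - 101) - 7*7**2) = sqrt((-139 + (-4 - 15))*(100 - 101) - 7*49) = sqrt((-139 - 19)*(-1) - 343) = sqrt(-158*(-1) - 343) = sqrt(158 - 343) = sqrt(-185) = I*sqrt(185)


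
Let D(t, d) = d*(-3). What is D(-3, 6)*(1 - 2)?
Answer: 18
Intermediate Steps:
D(t, d) = -3*d
D(-3, 6)*(1 - 2) = (-3*6)*(1 - 2) = -18*(-1) = 18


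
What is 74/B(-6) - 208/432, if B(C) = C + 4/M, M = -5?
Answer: -5216/459 ≈ -11.364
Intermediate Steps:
B(C) = -⅘ + C (B(C) = C + 4/(-5) = C - ⅕*4 = C - ⅘ = -⅘ + C)
74/B(-6) - 208/432 = 74/(-⅘ - 6) - 208/432 = 74/(-34/5) - 208*1/432 = 74*(-5/34) - 13/27 = -185/17 - 13/27 = -5216/459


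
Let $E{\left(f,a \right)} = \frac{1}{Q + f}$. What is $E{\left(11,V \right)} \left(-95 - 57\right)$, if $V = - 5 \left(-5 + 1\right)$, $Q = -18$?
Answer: $\frac{152}{7} \approx 21.714$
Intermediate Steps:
$V = 20$ ($V = \left(-5\right) \left(-4\right) = 20$)
$E{\left(f,a \right)} = \frac{1}{-18 + f}$
$E{\left(11,V \right)} \left(-95 - 57\right) = \frac{-95 - 57}{-18 + 11} = \frac{1}{-7} \left(-152\right) = \left(- \frac{1}{7}\right) \left(-152\right) = \frac{152}{7}$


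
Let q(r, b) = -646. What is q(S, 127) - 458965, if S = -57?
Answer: -459611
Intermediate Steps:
q(S, 127) - 458965 = -646 - 458965 = -459611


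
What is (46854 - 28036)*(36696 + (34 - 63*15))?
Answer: 673402130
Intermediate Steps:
(46854 - 28036)*(36696 + (34 - 63*15)) = 18818*(36696 + (34 - 945)) = 18818*(36696 - 911) = 18818*35785 = 673402130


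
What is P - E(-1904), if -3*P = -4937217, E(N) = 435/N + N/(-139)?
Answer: 435551136033/264656 ≈ 1.6457e+6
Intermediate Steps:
E(N) = 435/N - N/139 (E(N) = 435/N + N*(-1/139) = 435/N - N/139)
P = 1645739 (P = -1/3*(-4937217) = 1645739)
P - E(-1904) = 1645739 - (435/(-1904) - 1/139*(-1904)) = 1645739 - (435*(-1/1904) + 1904/139) = 1645739 - (-435/1904 + 1904/139) = 1645739 - 1*3564751/264656 = 1645739 - 3564751/264656 = 435551136033/264656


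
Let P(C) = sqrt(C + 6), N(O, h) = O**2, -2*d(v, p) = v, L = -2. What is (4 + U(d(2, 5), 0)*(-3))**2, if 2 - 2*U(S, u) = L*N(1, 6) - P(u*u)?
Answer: 35/2 + 6*sqrt(6) ≈ 32.197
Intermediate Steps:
d(v, p) = -v/2
P(C) = sqrt(6 + C)
U(S, u) = 2 + sqrt(6 + u**2)/2 (U(S, u) = 1 - (-2*1**2 - sqrt(6 + u*u))/2 = 1 - (-2*1 - sqrt(6 + u**2))/2 = 1 - (-2 - sqrt(6 + u**2))/2 = 1 + (1 + sqrt(6 + u**2)/2) = 2 + sqrt(6 + u**2)/2)
(4 + U(d(2, 5), 0)*(-3))**2 = (4 + (2 + sqrt(6 + 0**2)/2)*(-3))**2 = (4 + (2 + sqrt(6 + 0)/2)*(-3))**2 = (4 + (2 + sqrt(6)/2)*(-3))**2 = (4 + (-6 - 3*sqrt(6)/2))**2 = (-2 - 3*sqrt(6)/2)**2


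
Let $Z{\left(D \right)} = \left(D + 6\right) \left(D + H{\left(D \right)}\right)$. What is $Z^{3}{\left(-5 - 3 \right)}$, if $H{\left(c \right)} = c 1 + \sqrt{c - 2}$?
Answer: $28928 - 6064 i \sqrt{10} \approx 28928.0 - 19176.0 i$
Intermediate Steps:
$H{\left(c \right)} = c + \sqrt{-2 + c}$
$Z{\left(D \right)} = \left(6 + D\right) \left(\sqrt{-2 + D} + 2 D\right)$ ($Z{\left(D \right)} = \left(D + 6\right) \left(D + \left(D + \sqrt{-2 + D}\right)\right) = \left(6 + D\right) \left(\sqrt{-2 + D} + 2 D\right)$)
$Z^{3}{\left(-5 - 3 \right)} = \left(\left(-5 - 3\right)^{2} + 6 \sqrt{-2 - 8} + 12 \left(-5 - 3\right) + \left(-5 - 3\right) \left(\left(-5 - 3\right) + \sqrt{-2 - 8}\right)\right)^{3} = \left(\left(-8\right)^{2} + 6 \sqrt{-2 - 8} + 12 \left(-8\right) - 8 \left(-8 + \sqrt{-2 - 8}\right)\right)^{3} = \left(64 + 6 \sqrt{-10} - 96 - 8 \left(-8 + \sqrt{-10}\right)\right)^{3} = \left(64 + 6 i \sqrt{10} - 96 - 8 \left(-8 + i \sqrt{10}\right)\right)^{3} = \left(64 + 6 i \sqrt{10} - 96 + \left(64 - 8 i \sqrt{10}\right)\right)^{3} = \left(32 - 2 i \sqrt{10}\right)^{3}$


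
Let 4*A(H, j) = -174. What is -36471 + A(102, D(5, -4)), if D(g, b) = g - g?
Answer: -73029/2 ≈ -36515.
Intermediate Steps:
D(g, b) = 0
A(H, j) = -87/2 (A(H, j) = (¼)*(-174) = -87/2)
-36471 + A(102, D(5, -4)) = -36471 - 87/2 = -73029/2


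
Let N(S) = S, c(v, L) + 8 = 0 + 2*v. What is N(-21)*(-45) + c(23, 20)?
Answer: 983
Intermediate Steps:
c(v, L) = -8 + 2*v (c(v, L) = -8 + (0 + 2*v) = -8 + 2*v)
N(-21)*(-45) + c(23, 20) = -21*(-45) + (-8 + 2*23) = 945 + (-8 + 46) = 945 + 38 = 983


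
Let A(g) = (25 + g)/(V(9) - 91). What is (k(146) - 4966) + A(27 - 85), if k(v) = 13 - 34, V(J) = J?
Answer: -408901/82 ≈ -4986.6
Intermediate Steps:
k(v) = -21
A(g) = -25/82 - g/82 (A(g) = (25 + g)/(9 - 91) = (25 + g)/(-82) = (25 + g)*(-1/82) = -25/82 - g/82)
(k(146) - 4966) + A(27 - 85) = (-21 - 4966) + (-25/82 - (27 - 85)/82) = -4987 + (-25/82 - 1/82*(-58)) = -4987 + (-25/82 + 29/41) = -4987 + 33/82 = -408901/82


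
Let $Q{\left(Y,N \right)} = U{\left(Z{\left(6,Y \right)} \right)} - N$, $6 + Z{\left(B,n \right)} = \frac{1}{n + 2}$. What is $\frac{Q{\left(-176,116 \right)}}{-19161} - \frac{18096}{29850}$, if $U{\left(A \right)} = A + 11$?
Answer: $- \frac{9959294099}{16586719650} \approx -0.60044$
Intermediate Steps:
$Z{\left(B,n \right)} = -6 + \frac{1}{2 + n}$ ($Z{\left(B,n \right)} = -6 + \frac{1}{n + 2} = -6 + \frac{1}{2 + n}$)
$U{\left(A \right)} = 11 + A$
$Q{\left(Y,N \right)} = 11 - N + \frac{-11 - 6 Y}{2 + Y}$ ($Q{\left(Y,N \right)} = \left(11 + \frac{-11 - 6 Y}{2 + Y}\right) - N = 11 - N + \frac{-11 - 6 Y}{2 + Y}$)
$\frac{Q{\left(-176,116 \right)}}{-19161} - \frac{18096}{29850} = \frac{\frac{1}{2 - 176} \left(-11 - -1056 + \left(2 - 176\right) \left(11 - 116\right)\right)}{-19161} - \frac{18096}{29850} = \frac{-11 + 1056 - 174 \left(11 - 116\right)}{-174} \left(- \frac{1}{19161}\right) - \frac{3016}{4975} = - \frac{-11 + 1056 - -18270}{174} \left(- \frac{1}{19161}\right) - \frac{3016}{4975} = - \frac{-11 + 1056 + 18270}{174} \left(- \frac{1}{19161}\right) - \frac{3016}{4975} = \left(- \frac{1}{174}\right) 19315 \left(- \frac{1}{19161}\right) - \frac{3016}{4975} = \left(- \frac{19315}{174}\right) \left(- \frac{1}{19161}\right) - \frac{3016}{4975} = \frac{19315}{3334014} - \frac{3016}{4975} = - \frac{9959294099}{16586719650}$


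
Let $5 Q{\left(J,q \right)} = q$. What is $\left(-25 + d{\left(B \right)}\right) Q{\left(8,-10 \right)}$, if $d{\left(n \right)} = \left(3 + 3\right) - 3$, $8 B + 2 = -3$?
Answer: $44$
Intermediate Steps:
$B = - \frac{5}{8}$ ($B = - \frac{1}{4} + \frac{1}{8} \left(-3\right) = - \frac{1}{4} - \frac{3}{8} = - \frac{5}{8} \approx -0.625$)
$Q{\left(J,q \right)} = \frac{q}{5}$
$d{\left(n \right)} = 3$ ($d{\left(n \right)} = 6 - 3 = 3$)
$\left(-25 + d{\left(B \right)}\right) Q{\left(8,-10 \right)} = \left(-25 + 3\right) \frac{1}{5} \left(-10\right) = \left(-22\right) \left(-2\right) = 44$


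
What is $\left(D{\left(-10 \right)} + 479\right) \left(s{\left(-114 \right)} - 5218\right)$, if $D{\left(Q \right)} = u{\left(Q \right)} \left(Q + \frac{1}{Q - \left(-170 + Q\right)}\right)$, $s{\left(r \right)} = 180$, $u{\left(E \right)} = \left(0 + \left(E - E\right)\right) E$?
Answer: $-2413202$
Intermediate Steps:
$u{\left(E \right)} = 0$ ($u{\left(E \right)} = \left(0 + 0\right) E = 0 E = 0$)
$D{\left(Q \right)} = 0$ ($D{\left(Q \right)} = 0 \left(Q + \frac{1}{Q - \left(-170 + Q\right)}\right) = 0 \left(Q + \frac{1}{170}\right) = 0 \left(\frac{1}{170} + Q\right) = 0$)
$\left(D{\left(-10 \right)} + 479\right) \left(s{\left(-114 \right)} - 5218\right) = \left(0 + 479\right) \left(180 - 5218\right) = 479 \left(-5038\right) = -2413202$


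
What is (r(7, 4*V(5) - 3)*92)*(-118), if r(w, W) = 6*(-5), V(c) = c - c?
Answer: 325680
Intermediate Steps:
V(c) = 0
r(w, W) = -30
(r(7, 4*V(5) - 3)*92)*(-118) = -30*92*(-118) = -2760*(-118) = 325680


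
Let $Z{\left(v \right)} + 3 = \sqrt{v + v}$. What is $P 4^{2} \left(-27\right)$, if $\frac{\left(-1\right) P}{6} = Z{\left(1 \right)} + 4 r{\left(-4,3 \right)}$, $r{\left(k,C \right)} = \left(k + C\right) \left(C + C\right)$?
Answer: $-69984 + 2592 \sqrt{2} \approx -66318.0$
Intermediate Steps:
$r{\left(k,C \right)} = 2 C \left(C + k\right)$ ($r{\left(k,C \right)} = \left(C + k\right) 2 C = 2 C \left(C + k\right)$)
$Z{\left(v \right)} = -3 + \sqrt{2} \sqrt{v}$ ($Z{\left(v \right)} = -3 + \sqrt{v + v} = -3 + \sqrt{2 v} = -3 + \sqrt{2} \sqrt{v}$)
$P = 162 - 6 \sqrt{2}$ ($P = - 6 \left(\left(-3 + \sqrt{2} \sqrt{1}\right) + 4 \cdot 2 \cdot 3 \left(3 - 4\right)\right) = - 6 \left(\left(-3 + \sqrt{2} \cdot 1\right) + 4 \cdot 2 \cdot 3 \left(-1\right)\right) = - 6 \left(\left(-3 + \sqrt{2}\right) + 4 \left(-6\right)\right) = - 6 \left(\left(-3 + \sqrt{2}\right) - 24\right) = - 6 \left(-27 + \sqrt{2}\right) = 162 - 6 \sqrt{2} \approx 153.51$)
$P 4^{2} \left(-27\right) = \left(162 - 6 \sqrt{2}\right) 4^{2} \left(-27\right) = \left(162 - 6 \sqrt{2}\right) 16 \left(-27\right) = \left(2592 - 96 \sqrt{2}\right) \left(-27\right) = -69984 + 2592 \sqrt{2}$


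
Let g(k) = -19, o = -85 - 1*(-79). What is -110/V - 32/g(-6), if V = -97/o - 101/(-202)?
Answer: -467/95 ≈ -4.9158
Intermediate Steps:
o = -6 (o = -85 + 79 = -6)
V = 50/3 (V = -97/(-6) - 101/(-202) = -97*(-1/6) - 101*(-1/202) = 97/6 + 1/2 = 50/3 ≈ 16.667)
-110/V - 32/g(-6) = -110/50/3 - 32/(-19) = -110*3/50 - 32*(-1/19) = -33/5 + 32/19 = -467/95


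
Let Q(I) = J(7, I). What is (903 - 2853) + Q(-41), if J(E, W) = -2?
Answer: -1952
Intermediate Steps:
Q(I) = -2
(903 - 2853) + Q(-41) = (903 - 2853) - 2 = -1950 - 2 = -1952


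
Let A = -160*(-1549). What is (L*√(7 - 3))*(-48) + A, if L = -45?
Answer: 252160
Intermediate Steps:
A = 247840
(L*√(7 - 3))*(-48) + A = -45*√(7 - 3)*(-48) + 247840 = -45*√4*(-48) + 247840 = -45*2*(-48) + 247840 = -90*(-48) + 247840 = 4320 + 247840 = 252160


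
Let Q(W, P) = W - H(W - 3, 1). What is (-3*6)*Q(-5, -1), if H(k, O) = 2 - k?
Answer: 270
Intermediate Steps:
Q(W, P) = -5 + 2*W (Q(W, P) = W - (2 - (W - 3)) = W - (2 - (-3 + W)) = W - (2 + (3 - W)) = W - (5 - W) = W + (-5 + W) = -5 + 2*W)
(-3*6)*Q(-5, -1) = (-3*6)*(-5 + 2*(-5)) = -18*(-5 - 10) = -18*(-15) = 270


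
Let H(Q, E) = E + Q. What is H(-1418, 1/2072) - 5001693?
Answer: -10366445991/2072 ≈ -5.0031e+6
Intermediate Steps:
H(-1418, 1/2072) - 5001693 = (1/2072 - 1418) - 5001693 = -2938095/2072 - 5001693 = -10366445991/2072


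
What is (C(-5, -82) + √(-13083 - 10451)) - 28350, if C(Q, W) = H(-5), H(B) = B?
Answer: -28355 + 41*I*√14 ≈ -28355.0 + 153.41*I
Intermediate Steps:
C(Q, W) = -5
(C(-5, -82) + √(-13083 - 10451)) - 28350 = (-5 + √(-13083 - 10451)) - 28350 = (-5 + √(-23534)) - 28350 = (-5 + 41*I*√14) - 28350 = -28355 + 41*I*√14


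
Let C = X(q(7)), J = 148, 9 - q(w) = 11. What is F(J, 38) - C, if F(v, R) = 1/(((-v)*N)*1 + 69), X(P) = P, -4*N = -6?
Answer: 305/153 ≈ 1.9935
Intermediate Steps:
q(w) = -2 (q(w) = 9 - 1*11 = 9 - 11 = -2)
N = 3/2 (N = -1/4*(-6) = 3/2 ≈ 1.5000)
C = -2
F(v, R) = 1/(69 - 3*v/2) (F(v, R) = 1/((-v*(3/2))*1 + 69) = 1/(-3*v/2*1 + 69) = 1/(-3*v/2 + 69) = 1/(69 - 3*v/2))
F(J, 38) - C = -2/(-138 + 3*148) - 1*(-2) = -2/(-138 + 444) + 2 = -2/306 + 2 = -2*1/306 + 2 = -1/153 + 2 = 305/153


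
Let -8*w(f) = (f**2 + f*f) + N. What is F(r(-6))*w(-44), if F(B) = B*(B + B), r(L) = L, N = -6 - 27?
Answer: -34551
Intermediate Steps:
N = -33
F(B) = 2*B**2 (F(B) = B*(2*B) = 2*B**2)
w(f) = 33/8 - f**2/4 (w(f) = -((f**2 + f*f) - 33)/8 = -((f**2 + f**2) - 33)/8 = -(2*f**2 - 33)/8 = -(-33 + 2*f**2)/8 = 33/8 - f**2/4)
F(r(-6))*w(-44) = (2*(-6)**2)*(33/8 - 1/4*(-44)**2) = (2*36)*(33/8 - 1/4*1936) = 72*(33/8 - 484) = 72*(-3839/8) = -34551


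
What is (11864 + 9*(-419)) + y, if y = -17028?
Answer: -8935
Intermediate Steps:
(11864 + 9*(-419)) + y = (11864 + 9*(-419)) - 17028 = (11864 - 3771) - 17028 = 8093 - 17028 = -8935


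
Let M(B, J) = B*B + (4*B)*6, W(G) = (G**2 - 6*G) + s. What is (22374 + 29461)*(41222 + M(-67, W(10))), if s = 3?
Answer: 2286079005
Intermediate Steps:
W(G) = 3 + G**2 - 6*G (W(G) = (G**2 - 6*G) + 3 = 3 + G**2 - 6*G)
M(B, J) = B**2 + 24*B
(22374 + 29461)*(41222 + M(-67, W(10))) = (22374 + 29461)*(41222 - 67*(24 - 67)) = 51835*(41222 - 67*(-43)) = 51835*(41222 + 2881) = 51835*44103 = 2286079005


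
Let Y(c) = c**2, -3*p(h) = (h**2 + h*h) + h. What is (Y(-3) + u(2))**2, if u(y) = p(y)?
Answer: 289/9 ≈ 32.111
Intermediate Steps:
p(h) = -2*h**2/3 - h/3 (p(h) = -((h**2 + h*h) + h)/3 = -((h**2 + h**2) + h)/3 = -(2*h**2 + h)/3 = -(h + 2*h**2)/3 = -2*h**2/3 - h/3)
u(y) = -y*(1 + 2*y)/3
(Y(-3) + u(2))**2 = ((-3)**2 - 1/3*2*(1 + 2*2))**2 = (9 - 1/3*2*(1 + 4))**2 = (9 - 1/3*2*5)**2 = (9 - 10/3)**2 = (17/3)**2 = 289/9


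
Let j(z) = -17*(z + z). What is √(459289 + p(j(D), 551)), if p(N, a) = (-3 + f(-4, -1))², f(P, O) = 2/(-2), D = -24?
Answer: √459305 ≈ 677.72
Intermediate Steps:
f(P, O) = -1 (f(P, O) = 2*(-½) = -1)
j(z) = -34*z
p(N, a) = 16 (p(N, a) = (-3 - 1)² = (-4)² = 16)
√(459289 + p(j(D), 551)) = √(459289 + 16) = √459305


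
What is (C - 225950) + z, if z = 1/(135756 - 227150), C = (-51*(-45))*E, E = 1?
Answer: -20440725071/91394 ≈ -2.2366e+5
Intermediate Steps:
C = 2295 (C = -51*(-45)*1 = 2295*1 = 2295)
z = -1/91394 (z = 1/(-91394) = -1/91394 ≈ -1.0942e-5)
(C - 225950) + z = (2295 - 225950) - 1/91394 = -223655 - 1/91394 = -20440725071/91394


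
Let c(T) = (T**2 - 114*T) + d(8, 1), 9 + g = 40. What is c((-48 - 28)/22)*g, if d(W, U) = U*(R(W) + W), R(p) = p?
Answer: 1581992/121 ≈ 13074.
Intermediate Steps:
g = 31 (g = -9 + 40 = 31)
d(W, U) = 2*U*W (d(W, U) = U*(W + W) = U*(2*W) = 2*U*W)
c(T) = 16 + T**2 - 114*T (c(T) = (T**2 - 114*T) + 2*1*8 = (T**2 - 114*T) + 16 = 16 + T**2 - 114*T)
c((-48 - 28)/22)*g = (16 + ((-48 - 28)/22)**2 - 114*(-48 - 28)/22)*31 = (16 + (-76*1/22)**2 - (-8664)/22)*31 = (16 + (-38/11)**2 - 114*(-38/11))*31 = (16 + 1444/121 + 4332/11)*31 = (51032/121)*31 = 1581992/121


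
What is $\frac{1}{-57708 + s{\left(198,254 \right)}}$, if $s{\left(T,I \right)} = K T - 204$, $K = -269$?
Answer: $- \frac{1}{111174} \approx -8.9949 \cdot 10^{-6}$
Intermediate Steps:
$s{\left(T,I \right)} = -204 - 269 T$ ($s{\left(T,I \right)} = - 269 T - 204 = -204 - 269 T$)
$\frac{1}{-57708 + s{\left(198,254 \right)}} = \frac{1}{-57708 - 53466} = \frac{1}{-111174} = - \frac{1}{111174}$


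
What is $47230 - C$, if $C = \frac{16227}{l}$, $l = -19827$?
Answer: $\frac{104049493}{2203} \approx 47231.0$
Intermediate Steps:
$C = - \frac{1803}{2203}$ ($C = \frac{16227}{-19827} = 16227 \left(- \frac{1}{19827}\right) = - \frac{1803}{2203} \approx -0.81843$)
$47230 - C = 47230 - - \frac{1803}{2203} = 47230 + \frac{1803}{2203} = \frac{104049493}{2203}$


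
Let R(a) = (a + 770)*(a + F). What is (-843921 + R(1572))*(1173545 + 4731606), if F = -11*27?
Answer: 12649595206479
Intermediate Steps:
F = -297
R(a) = (-297 + a)*(770 + a) (R(a) = (a + 770)*(a - 297) = (770 + a)*(-297 + a) = (-297 + a)*(770 + a))
(-843921 + R(1572))*(1173545 + 4731606) = (-843921 + (-228690 + 1572**2 + 473*1572))*(1173545 + 4731606) = (-843921 + (-228690 + 2471184 + 743556))*5905151 = (-843921 + 2986050)*5905151 = 2142129*5905151 = 12649595206479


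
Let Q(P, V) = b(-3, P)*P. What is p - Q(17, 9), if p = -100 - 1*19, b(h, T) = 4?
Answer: -187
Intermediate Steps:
p = -119 (p = -100 - 19 = -119)
Q(P, V) = 4*P
p - Q(17, 9) = -119 - 4*17 = -119 - 1*68 = -119 - 68 = -187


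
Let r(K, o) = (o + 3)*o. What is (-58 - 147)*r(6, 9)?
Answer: -22140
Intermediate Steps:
r(K, o) = o*(3 + o) (r(K, o) = (3 + o)*o = o*(3 + o))
(-58 - 147)*r(6, 9) = (-58 - 147)*(9*(3 + 9)) = -1845*12 = -205*108 = -22140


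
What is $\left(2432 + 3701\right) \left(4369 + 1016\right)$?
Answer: $33026205$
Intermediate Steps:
$\left(2432 + 3701\right) \left(4369 + 1016\right) = 6133 \cdot 5385 = 33026205$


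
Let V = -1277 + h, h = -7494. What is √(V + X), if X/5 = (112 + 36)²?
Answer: √100749 ≈ 317.41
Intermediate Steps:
V = -8771 (V = -1277 - 7494 = -8771)
X = 109520 (X = 5*(112 + 36)² = 5*148² = 5*21904 = 109520)
√(V + X) = √(-8771 + 109520) = √100749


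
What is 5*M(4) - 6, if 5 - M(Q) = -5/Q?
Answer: 101/4 ≈ 25.250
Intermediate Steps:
M(Q) = 5 + 5/Q (M(Q) = 5 - (-5)/Q = 5 + 5/Q)
5*M(4) - 6 = 5*(5 + 5/4) - 6 = 5*(25/4) - 6 = 125/4 - 6 = 101/4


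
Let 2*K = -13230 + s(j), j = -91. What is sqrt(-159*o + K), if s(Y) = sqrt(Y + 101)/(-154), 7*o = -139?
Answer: sqrt(-82003152 - 77*sqrt(10))/154 ≈ 58.802*I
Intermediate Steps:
o = -139/7 (o = (1/7)*(-139) = -139/7 ≈ -19.857)
s(Y) = -sqrt(101 + Y)/154 (s(Y) = sqrt(101 + Y)*(-1/154) = -sqrt(101 + Y)/154)
K = -6615 - sqrt(10)/308 (K = (-13230 - sqrt(101 - 91)/154)/2 = (-13230 - sqrt(10)/154)/2 = -6615 - sqrt(10)/308 ≈ -6615.0)
sqrt(-159*o + K) = sqrt(-159*(-139/7) + (-6615 - sqrt(10)/308)) = sqrt(22101/7 + (-6615 - sqrt(10)/308)) = sqrt(-24204/7 - sqrt(10)/308)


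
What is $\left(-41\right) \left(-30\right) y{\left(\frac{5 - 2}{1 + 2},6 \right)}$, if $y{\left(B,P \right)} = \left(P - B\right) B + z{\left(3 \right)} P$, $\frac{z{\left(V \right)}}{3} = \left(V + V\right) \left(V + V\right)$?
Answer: $803190$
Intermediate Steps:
$z{\left(V \right)} = 12 V^{2}$ ($z{\left(V \right)} = 3 \left(V + V\right) \left(V + V\right) = 3 \cdot 2 V 2 V = 3 \cdot 4 V^{2} = 12 V^{2}$)
$y{\left(B,P \right)} = 108 P + B \left(P - B\right)$ ($y{\left(B,P \right)} = \left(P - B\right) B + 12 \cdot 3^{2} P = B \left(P - B\right) + 12 \cdot 9 P = B \left(P - B\right) + 108 P = 108 P + B \left(P - B\right)$)
$\left(-41\right) \left(-30\right) y{\left(\frac{5 - 2}{1 + 2},6 \right)} = \left(-41\right) \left(-30\right) \left(- \left(\frac{5 - 2}{1 + 2}\right)^{2} + 108 \cdot 6 + \frac{5 - 2}{1 + 2} \cdot 6\right) = 1230 \left(- \left(\frac{3}{3}\right)^{2} + 648 + \frac{3}{3} \cdot 6\right) = 1230 \left(- \left(3 \cdot \frac{1}{3}\right)^{2} + 648 + 3 \cdot \frac{1}{3} \cdot 6\right) = 1230 \left(- 1^{2} + 648 + 1 \cdot 6\right) = 1230 \left(\left(-1\right) 1 + 648 + 6\right) = 1230 \left(-1 + 648 + 6\right) = 1230 \cdot 653 = 803190$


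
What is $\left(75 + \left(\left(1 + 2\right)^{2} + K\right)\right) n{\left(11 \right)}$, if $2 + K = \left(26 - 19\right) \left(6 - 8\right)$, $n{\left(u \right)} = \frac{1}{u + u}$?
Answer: $\frac{34}{11} \approx 3.0909$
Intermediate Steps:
$n{\left(u \right)} = \frac{1}{2 u}$
$K = -16$ ($K = -2 + \left(26 - 19\right) \left(6 - 8\right) = -2 + 7 \left(-2\right) = -2 - 14 = -16$)
$\left(75 + \left(\left(1 + 2\right)^{2} + K\right)\right) n{\left(11 \right)} = \left(75 - \left(16 - \left(1 + 2\right)^{2}\right)\right) \frac{1}{2 \cdot 11} = \left(75 - \left(16 - 3^{2}\right)\right) \frac{1}{2} \cdot \frac{1}{11} = \left(75 + \left(9 - 16\right)\right) \frac{1}{22} = \left(75 - 7\right) \frac{1}{22} = 68 \cdot \frac{1}{22} = \frac{34}{11}$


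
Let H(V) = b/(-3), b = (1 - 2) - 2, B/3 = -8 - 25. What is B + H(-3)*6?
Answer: -93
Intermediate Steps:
B = -99 (B = 3*(-8 - 25) = 3*(-33) = -99)
b = -3 (b = -1 - 2 = -3)
H(V) = 1 (H(V) = -3/(-3) = -3*(-1/3) = 1)
B + H(-3)*6 = -99 + 1*6 = -99 + 6 = -93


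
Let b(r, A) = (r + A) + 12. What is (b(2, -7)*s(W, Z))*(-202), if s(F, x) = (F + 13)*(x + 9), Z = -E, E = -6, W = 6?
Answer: -402990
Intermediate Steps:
Z = 6 (Z = -1*(-6) = 6)
s(F, x) = (9 + x)*(13 + F) (s(F, x) = (13 + F)*(9 + x) = (9 + x)*(13 + F))
b(r, A) = 12 + A + r (b(r, A) = (A + r) + 12 = 12 + A + r)
(b(2, -7)*s(W, Z))*(-202) = ((12 - 7 + 2)*(117 + 9*6 + 13*6 + 6*6))*(-202) = (7*(117 + 54 + 78 + 36))*(-202) = (7*285)*(-202) = 1995*(-202) = -402990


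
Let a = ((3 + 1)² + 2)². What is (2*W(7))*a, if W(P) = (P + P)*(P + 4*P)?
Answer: 317520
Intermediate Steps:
a = 324 (a = (4² + 2)² = (16 + 2)² = 18² = 324)
W(P) = 10*P² (W(P) = (2*P)*(5*P) = 10*P²)
(2*W(7))*a = (2*(10*7²))*324 = (2*(10*49))*324 = (2*490)*324 = 980*324 = 317520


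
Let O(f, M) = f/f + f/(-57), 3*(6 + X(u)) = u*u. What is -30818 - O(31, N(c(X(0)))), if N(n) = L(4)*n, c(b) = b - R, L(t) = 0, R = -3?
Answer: -1756652/57 ≈ -30818.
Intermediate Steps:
X(u) = -6 + u²/3 (X(u) = -6 + (u*u)/3 = -6 + u²/3)
c(b) = 3 + b (c(b) = b - 1*(-3) = b + 3 = 3 + b)
N(n) = 0 (N(n) = 0*n = 0)
O(f, M) = 1 - f/57 (O(f, M) = 1 + f*(-1/57) = 1 - f/57)
-30818 - O(31, N(c(X(0)))) = -30818 - (1 - 1/57*31) = -30818 - (1 - 31/57) = -30818 - 1*26/57 = -30818 - 26/57 = -1756652/57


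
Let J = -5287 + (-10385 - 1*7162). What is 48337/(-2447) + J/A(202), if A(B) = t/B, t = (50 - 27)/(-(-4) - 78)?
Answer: 835215368753/56281 ≈ 1.4840e+7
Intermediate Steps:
t = -23/74 (t = 23/(-1*(-4) - 78) = 23/(4 - 78) = 23/(-74) = 23*(-1/74) = -23/74 ≈ -0.31081)
J = -22834 (J = -5287 + (-10385 - 7162) = -5287 - 17547 = -22834)
A(B) = -23/(74*B)
48337/(-2447) + J/A(202) = 48337/(-2447) - 22834/((-23/74/202)) = 48337*(-1/2447) - 22834/((-23/74*1/202)) = -48337/2447 - 22834/(-23/14948) = -48337/2447 - 22834*(-14948/23) = -48337/2447 + 341322632/23 = 835215368753/56281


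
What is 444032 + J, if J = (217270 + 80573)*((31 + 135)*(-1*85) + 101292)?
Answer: 25966992458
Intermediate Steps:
J = 25966548426 (J = 297843*(166*(-85) + 101292) = 297843*(-14110 + 101292) = 297843*87182 = 25966548426)
444032 + J = 444032 + 25966548426 = 25966992458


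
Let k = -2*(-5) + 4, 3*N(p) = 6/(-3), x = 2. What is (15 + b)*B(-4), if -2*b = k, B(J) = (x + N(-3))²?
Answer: 128/9 ≈ 14.222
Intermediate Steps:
N(p) = -⅔ (N(p) = (6/(-3))/3 = (6*(-⅓))/3 = (⅓)*(-2) = -⅔)
B(J) = 16/9 (B(J) = (2 - ⅔)² = (4/3)² = 16/9)
k = 14 (k = 10 + 4 = 14)
b = -7 (b = -½*14 = -7)
(15 + b)*B(-4) = (15 - 7)*(16/9) = 8*(16/9) = 128/9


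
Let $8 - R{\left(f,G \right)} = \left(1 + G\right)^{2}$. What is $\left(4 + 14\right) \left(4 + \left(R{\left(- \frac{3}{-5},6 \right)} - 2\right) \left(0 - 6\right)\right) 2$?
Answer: $9432$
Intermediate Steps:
$R{\left(f,G \right)} = 8 - \left(1 + G\right)^{2}$
$\left(4 + 14\right) \left(4 + \left(R{\left(- \frac{3}{-5},6 \right)} - 2\right) \left(0 - 6\right)\right) 2 = \left(4 + 14\right) \left(4 + \left(\left(8 - \left(1 + 6\right)^{2}\right) - 2\right) \left(0 - 6\right)\right) 2 = 18 \left(4 + \left(\left(8 - 7^{2}\right) - 2\right) \left(-6\right)\right) 2 = 18 \left(4 + \left(\left(8 - 49\right) - 2\right) \left(-6\right)\right) 2 = 18 \left(4 + \left(-41 - 2\right) \left(-6\right)\right) 2 = 18 \left(4 - -258\right) 2 = 18 \left(4 + 258\right) 2 = 18 \cdot 262 \cdot 2 = 4716 \cdot 2 = 9432$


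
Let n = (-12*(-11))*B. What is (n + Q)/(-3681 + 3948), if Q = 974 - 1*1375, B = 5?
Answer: 259/267 ≈ 0.97004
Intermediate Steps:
Q = -401 (Q = 974 - 1375 = -401)
n = 660 (n = -12*(-11)*5 = 132*5 = 660)
(n + Q)/(-3681 + 3948) = (660 - 401)/(-3681 + 3948) = 259/267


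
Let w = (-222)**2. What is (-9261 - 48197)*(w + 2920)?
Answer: -2999537432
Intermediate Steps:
w = 49284
(-9261 - 48197)*(w + 2920) = (-9261 - 48197)*(49284 + 2920) = -57458*52204 = -2999537432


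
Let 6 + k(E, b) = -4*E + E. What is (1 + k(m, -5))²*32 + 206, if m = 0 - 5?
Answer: 3406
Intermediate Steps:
m = -5
k(E, b) = -6 - 3*E (k(E, b) = -6 + (-4*E + E) = -6 - 3*E)
(1 + k(m, -5))²*32 + 206 = (1 + (-6 - 3*(-5)))²*32 + 206 = (1 + (-6 + 15))²*32 + 206 = (1 + 9)²*32 + 206 = 10²*32 + 206 = 100*32 + 206 = 3200 + 206 = 3406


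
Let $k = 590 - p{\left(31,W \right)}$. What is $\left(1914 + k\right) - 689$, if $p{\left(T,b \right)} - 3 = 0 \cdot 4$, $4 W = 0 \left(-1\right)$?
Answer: $1812$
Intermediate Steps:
$W = 0$ ($W = \frac{0 \left(-1\right)}{4} = \frac{1}{4} \cdot 0 = 0$)
$p{\left(T,b \right)} = 3$ ($p{\left(T,b \right)} = 3 + 0 \cdot 4 = 3 + 0 = 3$)
$k = 587$ ($k = 590 - 3 = 587$)
$\left(1914 + k\right) - 689 = \left(1914 + 587\right) - 689 = 2501 - 689 = 1812$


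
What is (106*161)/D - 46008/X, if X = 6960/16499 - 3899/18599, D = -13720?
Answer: -1976564991214283/9116721460 ≈ -2.1681e+5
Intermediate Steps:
X = 9302777/43837843 (X = 6960*(1/16499) - 3899*1/18599 = 6960/16499 - 557/2657 = 9302777/43837843 ≈ 0.21221)
(106*161)/D - 46008/X = (106*161)/(-13720) - 46008/9302777/43837843 = 17066*(-1/13720) - 46008*43837843/9302777 = -1219/980 - 2016891480744/9302777 = -1976564991214283/9116721460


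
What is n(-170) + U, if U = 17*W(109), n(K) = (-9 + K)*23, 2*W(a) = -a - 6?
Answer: -10189/2 ≈ -5094.5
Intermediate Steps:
W(a) = -3 - a/2 (W(a) = (-a - 6)/2 = (-6 - a)/2 = -3 - a/2)
n(K) = -207 + 23*K
U = -1955/2 (U = 17*(-3 - 1/2*109) = 17*(-3 - 109/2) = 17*(-115/2) = -1955/2 ≈ -977.50)
n(-170) + U = (-207 + 23*(-170)) - 1955/2 = (-207 - 3910) - 1955/2 = -4117 - 1955/2 = -10189/2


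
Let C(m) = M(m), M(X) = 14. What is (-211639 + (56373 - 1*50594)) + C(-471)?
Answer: -205846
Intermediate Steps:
C(m) = 14
(-211639 + (56373 - 1*50594)) + C(-471) = (-211639 + (56373 - 1*50594)) + 14 = (-211639 + (56373 - 50594)) + 14 = (-211639 + 5779) + 14 = -205860 + 14 = -205846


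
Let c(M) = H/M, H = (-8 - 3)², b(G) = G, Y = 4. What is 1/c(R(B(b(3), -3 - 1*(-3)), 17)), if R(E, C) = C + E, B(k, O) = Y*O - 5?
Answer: 12/121 ≈ 0.099174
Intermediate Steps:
B(k, O) = -5 + 4*O (B(k, O) = 4*O - 5 = -5 + 4*O)
H = 121 (H = (-11)² = 121)
c(M) = 121/M
1/c(R(B(b(3), -3 - 1*(-3)), 17)) = 1/(121/(17 + (-5 + 4*(-3 - 1*(-3))))) = 1/(121/(17 + (-5 + 4*(-3 + 3)))) = 1/(121/(17 + (-5 + 4*0))) = 1/(121/(17 + (-5 + 0))) = 1/(121/(17 - 5)) = 1/(121/12) = 12/121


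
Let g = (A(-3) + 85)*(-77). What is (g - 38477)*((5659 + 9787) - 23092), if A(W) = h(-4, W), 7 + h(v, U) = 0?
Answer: 340117018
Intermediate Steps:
h(v, U) = -7 (h(v, U) = -7 + 0 = -7)
A(W) = -7
g = -6006 (g = (-7 + 85)*(-77) = 78*(-77) = -6006)
(g - 38477)*((5659 + 9787) - 23092) = (-6006 - 38477)*((5659 + 9787) - 23092) = -44483*(15446 - 23092) = -44483*(-7646) = 340117018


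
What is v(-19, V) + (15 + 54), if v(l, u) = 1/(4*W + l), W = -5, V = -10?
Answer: 2690/39 ≈ 68.974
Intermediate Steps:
v(l, u) = 1/(-20 + l) (v(l, u) = 1/(4*(-5) + l) = 1/(-20 + l))
v(-19, V) + (15 + 54) = 1/(-20 - 19) + (15 + 54) = 1/(-39) + 69 = -1/39 + 69 = 2690/39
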